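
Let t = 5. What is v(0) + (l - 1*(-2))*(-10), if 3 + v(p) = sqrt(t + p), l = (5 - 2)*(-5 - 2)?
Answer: 187 + sqrt(5) ≈ 189.24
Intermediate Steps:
l = -21 (l = 3*(-7) = -21)
v(p) = -3 + sqrt(5 + p)
v(0) + (l - 1*(-2))*(-10) = (-3 + sqrt(5 + 0)) + (-21 - 1*(-2))*(-10) = (-3 + sqrt(5)) + (-21 + 2)*(-10) = (-3 + sqrt(5)) - 19*(-10) = (-3 + sqrt(5)) + 190 = 187 + sqrt(5)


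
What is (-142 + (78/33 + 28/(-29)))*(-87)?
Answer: 134556/11 ≈ 12232.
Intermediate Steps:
(-142 + (78/33 + 28/(-29)))*(-87) = (-142 + (78*(1/33) + 28*(-1/29)))*(-87) = (-142 + (26/11 - 28/29))*(-87) = (-142 + 446/319)*(-87) = -44852/319*(-87) = 134556/11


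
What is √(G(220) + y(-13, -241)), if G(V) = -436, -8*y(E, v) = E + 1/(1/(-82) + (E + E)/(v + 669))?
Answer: I*√11076130/160 ≈ 20.801*I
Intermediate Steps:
y(E, v) = -E/8 - 1/(8*(-1/82 + 2*E/(669 + v))) (y(E, v) = -(E + 1/(1/(-82) + (E + E)/(v + 669)))/8 = -(E + 1/(-1/82 + (2*E)/(669 + v)))/8 = -(E + 1/(-1/82 + 2*E/(669 + v)))/8 = -E/8 - 1/(8*(-1/82 + 2*E/(669 + v))))
√(G(220) + y(-13, -241)) = √(-436 + (54858 - 669*(-13) + 82*(-241) + 164*(-13)² - 1*(-13)*(-241))/(8*(669 - 241 - 164*(-13)))) = √(-436 + (54858 + 8697 - 19762 + 164*169 - 3133)/(8*(669 - 241 + 2132))) = √(-436 + (⅛)*(54858 + 8697 - 19762 + 27716 - 3133)/2560) = √(-436 + (⅛)*(1/2560)*68376) = √(-436 + 8547/2560) = √(-1107613/2560) = I*√11076130/160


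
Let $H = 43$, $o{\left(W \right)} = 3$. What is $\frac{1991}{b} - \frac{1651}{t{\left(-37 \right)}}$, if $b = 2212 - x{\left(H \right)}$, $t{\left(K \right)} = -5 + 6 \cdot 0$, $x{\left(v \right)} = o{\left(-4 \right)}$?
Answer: $\frac{3657014}{11045} \approx 331.1$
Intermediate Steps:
$x{\left(v \right)} = 3$
$t{\left(K \right)} = -5$ ($t{\left(K \right)} = -5 + 0 = -5$)
$b = 2209$ ($b = 2212 - 3 = 2209$)
$\frac{1991}{b} - \frac{1651}{t{\left(-37 \right)}} = \frac{1991}{2209} - \frac{1651}{-5} = 1991 \cdot \frac{1}{2209} - - \frac{1651}{5} = \frac{1991}{2209} + \frac{1651}{5} = \frac{3657014}{11045}$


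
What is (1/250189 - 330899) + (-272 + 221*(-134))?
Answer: -90264438364/250189 ≈ -3.6079e+5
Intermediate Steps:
(1/250189 - 330899) + (-272 + 221*(-134)) = (1/250189 - 330899) + (-272 - 29614) = -82787289910/250189 - 29886 = -90264438364/250189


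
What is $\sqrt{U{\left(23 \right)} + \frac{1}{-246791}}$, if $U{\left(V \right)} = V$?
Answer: $\frac{12 \sqrt{9728007638}}{246791} \approx 4.7958$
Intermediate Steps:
$\sqrt{U{\left(23 \right)} + \frac{1}{-246791}} = \sqrt{23 + \frac{1}{-246791}} = \sqrt{23 - \frac{1}{246791}} = \sqrt{\frac{5676192}{246791}} = \frac{12 \sqrt{9728007638}}{246791}$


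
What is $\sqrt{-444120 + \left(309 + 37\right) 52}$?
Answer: $4 i \sqrt{26633} \approx 652.79 i$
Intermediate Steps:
$\sqrt{-444120 + \left(309 + 37\right) 52} = \sqrt{-444120 + 346 \cdot 52} = \sqrt{-444120 + 17992} = \sqrt{-426128} = 4 i \sqrt{26633}$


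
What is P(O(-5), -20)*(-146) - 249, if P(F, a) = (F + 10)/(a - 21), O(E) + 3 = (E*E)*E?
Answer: -27437/41 ≈ -669.20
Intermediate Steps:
O(E) = -3 + E**3 (O(E) = -3 + (E*E)*E = -3 + E**2*E = -3 + E**3)
P(F, a) = (10 + F)/(-21 + a)
P(O(-5), -20)*(-146) - 249 = ((10 + (-3 + (-5)**3))/(-21 - 20))*(-146) - 249 = ((10 + (-3 - 125))/(-41))*(-146) - 249 = -(10 - 128)/41*(-146) - 249 = -1/41*(-118)*(-146) - 249 = (118/41)*(-146) - 249 = -17228/41 - 249 = -27437/41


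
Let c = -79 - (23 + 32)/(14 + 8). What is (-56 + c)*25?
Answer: -6875/2 ≈ -3437.5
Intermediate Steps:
c = -163/2 (c = -79 - 55/22 = -79 - 1*5/2 = -79 - 5/2 = -163/2 ≈ -81.500)
(-56 + c)*25 = (-56 - 163/2)*25 = -275/2*25 = -6875/2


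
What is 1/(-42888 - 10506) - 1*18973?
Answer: -1013044363/53394 ≈ -18973.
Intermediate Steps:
1/(-42888 - 10506) - 1*18973 = 1/(-53394) - 18973 = -1/53394 - 18973 = -1013044363/53394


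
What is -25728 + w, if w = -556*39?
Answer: -47412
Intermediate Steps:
w = -21684
-25728 + w = -25728 - 21684 = -47412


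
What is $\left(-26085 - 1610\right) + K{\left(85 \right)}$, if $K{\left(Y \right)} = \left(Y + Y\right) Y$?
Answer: $-13245$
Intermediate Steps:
$K{\left(Y \right)} = 2 Y^{2}$ ($K{\left(Y \right)} = 2 Y Y = 2 Y^{2}$)
$\left(-26085 - 1610\right) + K{\left(85 \right)} = \left(-26085 - 1610\right) + 2 \cdot 85^{2} = -27695 + 2 \cdot 7225 = -27695 + 14450 = -13245$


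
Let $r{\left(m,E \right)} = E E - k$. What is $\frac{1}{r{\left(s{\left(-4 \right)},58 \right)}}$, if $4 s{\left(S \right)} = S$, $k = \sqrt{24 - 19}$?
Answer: $\frac{3364}{11316491} + \frac{\sqrt{5}}{11316491} \approx 0.00029746$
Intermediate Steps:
$k = \sqrt{5} \approx 2.2361$
$s{\left(S \right)} = \frac{S}{4}$
$r{\left(m,E \right)} = E^{2} - \sqrt{5}$ ($r{\left(m,E \right)} = E E - \sqrt{5} = E^{2} - \sqrt{5}$)
$\frac{1}{r{\left(s{\left(-4 \right)},58 \right)}} = \frac{1}{58^{2} - \sqrt{5}} = \frac{1}{3364 - \sqrt{5}}$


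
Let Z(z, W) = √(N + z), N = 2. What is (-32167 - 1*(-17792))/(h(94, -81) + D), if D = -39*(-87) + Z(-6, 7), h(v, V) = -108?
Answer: -47221875/10791229 + 28750*I/10791229 ≈ -4.3759 + 0.0026642*I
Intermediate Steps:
Z(z, W) = √(2 + z)
D = 3393 + 2*I (D = -39*(-87) + √(2 - 6) = 3393 + √(-4) = 3393 + 2*I ≈ 3393.0 + 2.0*I)
(-32167 - 1*(-17792))/(h(94, -81) + D) = (-32167 - 1*(-17792))/(-108 + (3393 + 2*I)) = (-32167 + 17792)/(3285 + 2*I) = -14375*(3285 - 2*I)/10791229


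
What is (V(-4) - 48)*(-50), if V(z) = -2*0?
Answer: 2400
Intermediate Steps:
V(z) = 0
(V(-4) - 48)*(-50) = (0 - 48)*(-50) = -48*(-50) = 2400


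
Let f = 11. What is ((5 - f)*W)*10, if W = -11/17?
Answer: 660/17 ≈ 38.824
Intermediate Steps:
W = -11/17 (W = -11*1/17 = -11/17 ≈ -0.64706)
((5 - f)*W)*10 = ((5 - 1*11)*(-11/17))*10 = ((5 - 11)*(-11/17))*10 = -6*(-11/17)*10 = (66/17)*10 = 660/17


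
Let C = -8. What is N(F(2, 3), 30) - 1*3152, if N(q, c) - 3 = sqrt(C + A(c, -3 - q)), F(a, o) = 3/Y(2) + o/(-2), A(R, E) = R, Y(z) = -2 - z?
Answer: -3149 + sqrt(22) ≈ -3144.3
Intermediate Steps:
F(a, o) = -3/4 - o/2 (F(a, o) = 3/(-2 - 1*2) + o/(-2) = 3/(-2 - 2) + o*(-1/2) = 3/(-4) - o/2 = 3*(-1/4) - o/2 = -3/4 - o/2)
N(q, c) = 3 + sqrt(-8 + c)
N(F(2, 3), 30) - 1*3152 = (3 + sqrt(-8 + 30)) - 1*3152 = (3 + sqrt(22)) - 3152 = -3149 + sqrt(22)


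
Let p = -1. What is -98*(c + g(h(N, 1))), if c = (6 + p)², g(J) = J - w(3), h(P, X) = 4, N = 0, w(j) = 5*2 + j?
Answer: -1568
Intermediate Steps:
w(j) = 10 + j
g(J) = -13 + J (g(J) = J - (10 + 3) = J - 1*13 = J - 13 = -13 + J)
c = 25 (c = (6 - 1)² = 5² = 25)
-98*(c + g(h(N, 1))) = -98*(25 + (-13 + 4)) = -98*(25 - 9) = -98*16 = -1568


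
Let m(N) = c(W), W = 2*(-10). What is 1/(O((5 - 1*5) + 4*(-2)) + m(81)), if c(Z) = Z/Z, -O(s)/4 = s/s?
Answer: -⅓ ≈ -0.33333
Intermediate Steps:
W = -20
O(s) = -4 (O(s) = -4*s/s = -4*1 = -4)
c(Z) = 1
m(N) = 1
1/(O((5 - 1*5) + 4*(-2)) + m(81)) = 1/(-4 + 1) = 1/(-3) = -⅓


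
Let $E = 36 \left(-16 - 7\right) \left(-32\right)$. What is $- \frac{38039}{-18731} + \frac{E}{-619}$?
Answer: $- \frac{472750435}{11594489} \approx -40.774$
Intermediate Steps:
$E = 26496$ ($E = 36 \left(-16 - 7\right) \left(-32\right) = 36 \left(-23\right) \left(-32\right) = \left(-828\right) \left(-32\right) = 26496$)
$- \frac{38039}{-18731} + \frac{E}{-619} = - \frac{38039}{-18731} + \frac{26496}{-619} = \left(-38039\right) \left(- \frac{1}{18731}\right) + 26496 \left(- \frac{1}{619}\right) = \frac{38039}{18731} - \frac{26496}{619} = - \frac{472750435}{11594489}$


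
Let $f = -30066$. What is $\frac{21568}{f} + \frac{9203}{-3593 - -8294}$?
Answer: $\frac{9739235}{7852237} \approx 1.2403$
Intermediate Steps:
$\frac{21568}{f} + \frac{9203}{-3593 - -8294} = \frac{21568}{-30066} + \frac{9203}{-3593 - -8294} = 21568 \left(- \frac{1}{30066}\right) + \frac{9203}{-3593 + 8294} = - \frac{10784}{15033} + \frac{9203}{4701} = \frac{9739235}{7852237}$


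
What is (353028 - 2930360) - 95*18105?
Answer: -4297307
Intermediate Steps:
(353028 - 2930360) - 95*18105 = -2577332 - 1719975 = -4297307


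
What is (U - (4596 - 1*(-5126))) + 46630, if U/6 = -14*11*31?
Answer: 8264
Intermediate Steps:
U = -28644 (U = 6*(-14*11*31) = 6*(-154*31) = 6*(-4774) = -28644)
(U - (4596 - 1*(-5126))) + 46630 = (-28644 - (4596 - 1*(-5126))) + 46630 = (-28644 - (4596 + 5126)) + 46630 = (-28644 - 1*9722) + 46630 = (-28644 - 9722) + 46630 = -38366 + 46630 = 8264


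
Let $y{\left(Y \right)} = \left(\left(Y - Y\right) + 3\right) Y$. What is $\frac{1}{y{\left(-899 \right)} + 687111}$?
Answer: $\frac{1}{684414} \approx 1.4611 \cdot 10^{-6}$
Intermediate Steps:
$y{\left(Y \right)} = 3 Y$ ($y{\left(Y \right)} = \left(0 + 3\right) Y = 3 Y$)
$\frac{1}{y{\left(-899 \right)} + 687111} = \frac{1}{3 \left(-899\right) + 687111} = \frac{1}{-2697 + 687111} = \frac{1}{684414}$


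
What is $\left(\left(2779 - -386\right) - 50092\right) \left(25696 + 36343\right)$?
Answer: $-2911304153$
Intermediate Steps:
$\left(\left(2779 - -386\right) - 50092\right) \left(25696 + 36343\right) = \left(\left(2779 + 386\right) - 50092\right) 62039 = \left(3165 - 50092\right) 62039 = \left(-46927\right) 62039 = -2911304153$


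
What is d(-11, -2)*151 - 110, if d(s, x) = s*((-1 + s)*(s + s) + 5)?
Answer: -446919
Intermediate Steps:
d(s, x) = s*(5 + 2*s*(-1 + s)) (d(s, x) = s*((-1 + s)*(2*s) + 5) = s*(2*s*(-1 + s) + 5) = s*(5 + 2*s*(-1 + s)))
d(-11, -2)*151 - 110 = -11*(5 - 2*(-11) + 2*(-11)²)*151 - 110 = -11*(5 + 22 + 2*121)*151 - 110 = -11*(5 + 22 + 242)*151 - 110 = -11*269*151 - 110 = -2959*151 - 110 = -446809 - 110 = -446919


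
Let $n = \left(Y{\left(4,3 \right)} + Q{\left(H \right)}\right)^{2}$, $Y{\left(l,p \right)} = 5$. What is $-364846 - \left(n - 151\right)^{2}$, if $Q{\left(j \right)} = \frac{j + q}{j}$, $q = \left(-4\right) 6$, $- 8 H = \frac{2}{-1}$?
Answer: $-63551447$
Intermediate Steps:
$H = \frac{1}{4}$ ($H = - \frac{2 \frac{1}{-1}}{8} = - \frac{2 \left(-1\right)}{8} = \left(- \frac{1}{8}\right) \left(-2\right) = \frac{1}{4} \approx 0.25$)
$q = -24$
$Q{\left(j \right)} = \frac{-24 + j}{j}$ ($Q{\left(j \right)} = \frac{j - 24}{j} = \frac{-24 + j}{j}$)
$n = 8100$ ($n = \left(5 + \frac{1}{\frac{1}{4}} \left(-24 + \frac{1}{4}\right)\right)^{2} = \left(5 + 4 \left(- \frac{95}{4}\right)\right)^{2} = \left(5 - 95\right)^{2} = \left(-90\right)^{2} = 8100$)
$-364846 - \left(n - 151\right)^{2} = -364846 - \left(8100 - 151\right)^{2} = -364846 - 7949^{2} = -364846 - 63186601 = -63551447$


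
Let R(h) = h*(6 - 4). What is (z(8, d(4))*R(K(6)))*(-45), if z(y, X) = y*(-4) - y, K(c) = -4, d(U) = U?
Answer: -14400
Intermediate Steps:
R(h) = 2*h (R(h) = h*2 = 2*h)
z(y, X) = -5*y (z(y, X) = -4*y - y = -5*y)
(z(8, d(4))*R(K(6)))*(-45) = ((-5*8)*(2*(-4)))*(-45) = -40*(-8)*(-45) = 320*(-45) = -14400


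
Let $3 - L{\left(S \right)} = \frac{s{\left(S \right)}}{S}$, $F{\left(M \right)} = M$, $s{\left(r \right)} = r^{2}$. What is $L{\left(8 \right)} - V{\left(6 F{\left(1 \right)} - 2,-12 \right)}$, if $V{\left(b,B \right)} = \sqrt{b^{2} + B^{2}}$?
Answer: $-5 - 4 \sqrt{10} \approx -17.649$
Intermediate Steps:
$L{\left(S \right)} = 3 - S$ ($L{\left(S \right)} = 3 - \frac{S^{2}}{S} = 3 - S$)
$V{\left(b,B \right)} = \sqrt{B^{2} + b^{2}}$
$L{\left(8 \right)} - V{\left(6 F{\left(1 \right)} - 2,-12 \right)} = \left(3 - 8\right) - \sqrt{\left(-12\right)^{2} + \left(6 \cdot 1 - 2\right)^{2}} = \left(3 - 8\right) - \sqrt{144 + \left(6 - 2\right)^{2}} = -5 - \sqrt{144 + 4^{2}} = -5 - \sqrt{144 + 16} = -5 - \sqrt{160} = -5 - 4 \sqrt{10}$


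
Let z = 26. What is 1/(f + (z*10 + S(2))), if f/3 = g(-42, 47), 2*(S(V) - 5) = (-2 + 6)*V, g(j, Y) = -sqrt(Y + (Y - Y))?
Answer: 269/71938 + 3*sqrt(47)/71938 ≈ 0.0040252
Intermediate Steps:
g(j, Y) = -sqrt(Y) (g(j, Y) = -sqrt(Y + 0) = -sqrt(Y))
S(V) = 5 + 2*V (S(V) = 5 + ((-2 + 6)*V)/2 = 5 + (4*V)/2 = 5 + 2*V)
f = -3*sqrt(47) (f = 3*(-sqrt(47)) = -3*sqrt(47) ≈ -20.567)
1/(f + (z*10 + S(2))) = 1/(-3*sqrt(47) + (26*10 + (5 + 2*2))) = 1/(-3*sqrt(47) + (260 + (5 + 4))) = 1/(-3*sqrt(47) + (260 + 9)) = 1/(-3*sqrt(47) + 269) = 1/(269 - 3*sqrt(47))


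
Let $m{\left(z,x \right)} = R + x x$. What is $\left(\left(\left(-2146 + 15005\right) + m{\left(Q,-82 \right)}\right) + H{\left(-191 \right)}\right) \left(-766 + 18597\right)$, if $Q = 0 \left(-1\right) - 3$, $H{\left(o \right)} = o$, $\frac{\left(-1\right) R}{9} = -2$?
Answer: $346099710$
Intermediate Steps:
$R = 18$ ($R = \left(-9\right) \left(-2\right) = 18$)
$Q = -3$ ($Q = 0 - 3 = -3$)
$m{\left(z,x \right)} = 18 + x^{2}$ ($m{\left(z,x \right)} = 18 + x x = 18 + x^{2}$)
$\left(\left(\left(-2146 + 15005\right) + m{\left(Q,-82 \right)}\right) + H{\left(-191 \right)}\right) \left(-766 + 18597\right) = \left(\left(\left(-2146 + 15005\right) + \left(18 + \left(-82\right)^{2}\right)\right) - 191\right) \left(-766 + 18597\right) = \left(\left(12859 + \left(18 + 6724\right)\right) - 191\right) 17831 = \left(\left(12859 + 6742\right) - 191\right) 17831 = \left(19601 - 191\right) 17831 = 19410 \cdot 17831 = 346099710$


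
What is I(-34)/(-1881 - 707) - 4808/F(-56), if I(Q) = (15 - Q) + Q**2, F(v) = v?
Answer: 1546953/18116 ≈ 85.391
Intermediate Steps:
I(Q) = 15 + Q**2 - Q
I(-34)/(-1881 - 707) - 4808/F(-56) = (15 + (-34)**2 - 1*(-34))/(-1881 - 707) - 4808/(-56) = (15 + 1156 + 34)/(-2588) - 4808*(-1/56) = 1205*(-1/2588) + 601/7 = -1205/2588 + 601/7 = 1546953/18116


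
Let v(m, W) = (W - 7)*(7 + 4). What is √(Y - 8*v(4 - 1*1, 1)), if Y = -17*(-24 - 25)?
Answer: √1361 ≈ 36.892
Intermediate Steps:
v(m, W) = -77 + 11*W (v(m, W) = (-7 + W)*11 = -77 + 11*W)
Y = 833 (Y = -17*(-49) = 833)
√(Y - 8*v(4 - 1*1, 1)) = √(833 - 8*(-77 + 11*1)) = √(833 - 8*(-77 + 11)) = √(833 - 8*(-66)) = √(833 + 528) = √1361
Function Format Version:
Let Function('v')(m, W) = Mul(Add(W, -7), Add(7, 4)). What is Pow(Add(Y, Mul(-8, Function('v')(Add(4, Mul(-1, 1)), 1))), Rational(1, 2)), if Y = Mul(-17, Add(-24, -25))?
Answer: Pow(1361, Rational(1, 2)) ≈ 36.892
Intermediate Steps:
Function('v')(m, W) = Add(-77, Mul(11, W)) (Function('v')(m, W) = Mul(Add(-7, W), 11) = Add(-77, Mul(11, W)))
Y = 833 (Y = Mul(-17, -49) = 833)
Pow(Add(Y, Mul(-8, Function('v')(Add(4, Mul(-1, 1)), 1))), Rational(1, 2)) = Pow(Add(833, Mul(-8, Add(-77, Mul(11, 1)))), Rational(1, 2)) = Pow(Add(833, Mul(-8, Add(-77, 11))), Rational(1, 2)) = Pow(Add(833, Mul(-8, -66)), Rational(1, 2)) = Pow(Add(833, 528), Rational(1, 2)) = Pow(1361, Rational(1, 2))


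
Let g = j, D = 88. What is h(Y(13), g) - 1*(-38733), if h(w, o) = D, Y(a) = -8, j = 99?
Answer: 38821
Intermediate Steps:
g = 99
h(w, o) = 88
h(Y(13), g) - 1*(-38733) = 88 - 1*(-38733) = 88 + 38733 = 38821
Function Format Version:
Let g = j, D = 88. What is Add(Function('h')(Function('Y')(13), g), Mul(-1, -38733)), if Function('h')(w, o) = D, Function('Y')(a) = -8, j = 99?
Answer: 38821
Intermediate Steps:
g = 99
Function('h')(w, o) = 88
Add(Function('h')(Function('Y')(13), g), Mul(-1, -38733)) = Add(88, Mul(-1, -38733)) = Add(88, 38733) = 38821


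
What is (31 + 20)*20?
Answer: 1020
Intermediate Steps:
(31 + 20)*20 = 51*20 = 1020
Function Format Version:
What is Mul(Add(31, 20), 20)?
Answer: 1020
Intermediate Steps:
Mul(Add(31, 20), 20) = Mul(51, 20) = 1020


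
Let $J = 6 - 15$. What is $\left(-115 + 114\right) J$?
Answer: $9$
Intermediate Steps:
$J = -9$ ($J = 6 - 15 = -9$)
$\left(-115 + 114\right) J = \left(-115 + 114\right) \left(-9\right) = \left(-1\right) \left(-9\right) = 9$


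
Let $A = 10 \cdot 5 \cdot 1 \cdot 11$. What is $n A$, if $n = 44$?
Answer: $24200$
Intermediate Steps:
$A = 550$ ($A = 10 \cdot 5 \cdot 11 = 50 \cdot 11 = 550$)
$n A = 44 \cdot 550 = 24200$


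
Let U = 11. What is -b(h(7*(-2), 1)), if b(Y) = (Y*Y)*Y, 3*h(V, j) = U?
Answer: -1331/27 ≈ -49.296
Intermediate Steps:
h(V, j) = 11/3 (h(V, j) = (⅓)*11 = 11/3)
b(Y) = Y³ (b(Y) = Y²*Y = Y³)
-b(h(7*(-2), 1)) = -(11/3)³ = -1*1331/27 = -1331/27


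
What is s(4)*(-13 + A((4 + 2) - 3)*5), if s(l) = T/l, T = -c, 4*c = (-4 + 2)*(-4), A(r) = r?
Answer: -1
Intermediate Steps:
c = 2 (c = ((-4 + 2)*(-4))/4 = (-2*(-4))/4 = (1/4)*8 = 2)
T = -2 (T = -1*2 = -2)
s(l) = -2/l
s(4)*(-13 + A((4 + 2) - 3)*5) = (-2/4)*(-13 + ((4 + 2) - 3)*5) = (-2*1/4)*(-13 + (6 - 3)*5) = -(-13 + 3*5)/2 = -(-13 + 15)/2 = -1/2*2 = -1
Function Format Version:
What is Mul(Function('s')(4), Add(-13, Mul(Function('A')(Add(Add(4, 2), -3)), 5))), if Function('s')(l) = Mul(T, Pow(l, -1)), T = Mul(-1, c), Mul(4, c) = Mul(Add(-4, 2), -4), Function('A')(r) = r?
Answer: -1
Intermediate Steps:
c = 2 (c = Mul(Rational(1, 4), Mul(Add(-4, 2), -4)) = Mul(Rational(1, 4), Mul(-2, -4)) = Mul(Rational(1, 4), 8) = 2)
T = -2 (T = Mul(-1, 2) = -2)
Function('s')(l) = Mul(-2, Pow(l, -1))
Mul(Function('s')(4), Add(-13, Mul(Function('A')(Add(Add(4, 2), -3)), 5))) = Mul(Mul(-2, Pow(4, -1)), Add(-13, Mul(Add(Add(4, 2), -3), 5))) = Mul(Mul(-2, Rational(1, 4)), Add(-13, Mul(Add(6, -3), 5))) = Mul(Rational(-1, 2), Add(-13, Mul(3, 5))) = Mul(Rational(-1, 2), Add(-13, 15)) = Mul(Rational(-1, 2), 2) = -1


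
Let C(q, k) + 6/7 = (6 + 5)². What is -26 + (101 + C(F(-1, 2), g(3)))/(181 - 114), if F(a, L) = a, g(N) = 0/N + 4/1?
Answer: -10646/469 ≈ -22.699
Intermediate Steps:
g(N) = 4 (g(N) = 0 + 4*1 = 0 + 4 = 4)
C(q, k) = 841/7 (C(q, k) = -6/7 + (6 + 5)² = -6/7 + 11² = -6/7 + 121 = 841/7)
-26 + (101 + C(F(-1, 2), g(3)))/(181 - 114) = -26 + (101 + 841/7)/(181 - 114) = -26 + (1548/7)/67 = -26 + (1548/7)*(1/67) = -26 + 1548/469 = -10646/469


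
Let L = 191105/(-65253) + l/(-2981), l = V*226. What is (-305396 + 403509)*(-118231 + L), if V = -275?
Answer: -205098206226201554/17683563 ≈ -1.1598e+10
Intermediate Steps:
l = -62150 (l = -275*226 = -62150)
L = 316889995/17683563 (L = 191105/(-65253) - 62150/(-2981) = 191105*(-1/65253) - 62150*(-1/2981) = -191105/65253 + 5650/271 = 316889995/17683563 ≈ 17.920)
(-305396 + 403509)*(-118231 + L) = (-305396 + 403509)*(-118231 + 316889995/17683563) = 98113*(-2090428447058/17683563) = -205098206226201554/17683563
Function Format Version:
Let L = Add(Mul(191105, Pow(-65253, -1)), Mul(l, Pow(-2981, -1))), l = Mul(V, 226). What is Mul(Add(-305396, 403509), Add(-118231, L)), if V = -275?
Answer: Rational(-205098206226201554, 17683563) ≈ -1.1598e+10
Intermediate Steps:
l = -62150 (l = Mul(-275, 226) = -62150)
L = Rational(316889995, 17683563) (L = Add(Mul(191105, Pow(-65253, -1)), Mul(-62150, Pow(-2981, -1))) = Add(Mul(191105, Rational(-1, 65253)), Mul(-62150, Rational(-1, 2981))) = Add(Rational(-191105, 65253), Rational(5650, 271)) = Rational(316889995, 17683563) ≈ 17.920)
Mul(Add(-305396, 403509), Add(-118231, L)) = Mul(Add(-305396, 403509), Add(-118231, Rational(316889995, 17683563))) = Mul(98113, Rational(-2090428447058, 17683563)) = Rational(-205098206226201554, 17683563)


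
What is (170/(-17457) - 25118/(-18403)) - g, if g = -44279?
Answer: 1293232613375/29205561 ≈ 44280.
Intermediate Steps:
(170/(-17457) - 25118/(-18403)) - g = (170/(-17457) - 25118/(-18403)) - 1*(-44279) = (170*(-1/17457) - 25118*(-1/18403)) + 44279 = (-170/17457 + 25118/18403) + 44279 = 39577856/29205561 + 44279 = 1293232613375/29205561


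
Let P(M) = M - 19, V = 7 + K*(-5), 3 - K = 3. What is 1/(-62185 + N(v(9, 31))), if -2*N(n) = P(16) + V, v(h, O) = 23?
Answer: -1/62187 ≈ -1.6081e-5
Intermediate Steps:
K = 0 (K = 3 - 1*3 = 3 - 3 = 0)
V = 7 (V = 7 + 0*(-5) = 7 + 0 = 7)
P(M) = -19 + M
N(n) = -2 (N(n) = -((-19 + 16) + 7)/2 = -(-3 + 7)/2 = -½*4 = -2)
1/(-62185 + N(v(9, 31))) = 1/(-62185 - 2) = 1/(-62187) = -1/62187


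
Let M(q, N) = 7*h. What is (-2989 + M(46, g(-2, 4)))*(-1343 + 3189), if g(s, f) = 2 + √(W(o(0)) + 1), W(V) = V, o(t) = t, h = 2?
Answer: -5491850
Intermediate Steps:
g(s, f) = 3 (g(s, f) = 2 + √(0 + 1) = 2 + √1 = 2 + 1 = 3)
M(q, N) = 14 (M(q, N) = 7*2 = 14)
(-2989 + M(46, g(-2, 4)))*(-1343 + 3189) = (-2989 + 14)*(-1343 + 3189) = -2975*1846 = -5491850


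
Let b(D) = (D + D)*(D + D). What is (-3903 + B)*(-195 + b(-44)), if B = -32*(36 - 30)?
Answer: -30913155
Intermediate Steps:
b(D) = 4*D**2 (b(D) = (2*D)*(2*D) = 4*D**2)
B = -192 (B = -32*6 = -192)
(-3903 + B)*(-195 + b(-44)) = (-3903 - 192)*(-195 + 4*(-44)**2) = -4095*(-195 + 4*1936) = -4095*(-195 + 7744) = -4095*7549 = -30913155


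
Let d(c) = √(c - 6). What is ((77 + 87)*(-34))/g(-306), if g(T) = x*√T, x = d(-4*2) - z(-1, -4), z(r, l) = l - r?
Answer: 164*√34/(3*(√14 - 3*I)) ≈ 51.856 + 41.577*I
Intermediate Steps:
d(c) = √(-6 + c)
x = 3 + I*√14 (x = √(-6 - 4*2) - (-4 - 1*(-1)) = √(-6 - 8) - (-4 + 1) = √(-14) - 1*(-3) = I*√14 + 3 = 3 + I*√14 ≈ 3.0 + 3.7417*I)
g(T) = √T*(3 + I*√14) (g(T) = (3 + I*√14)*√T = √T*(3 + I*√14))
((77 + 87)*(-34))/g(-306) = ((77 + 87)*(-34))/((√(-306)*(3 + I*√14))) = (164*(-34))/(((3*I*√34)*(3 + I*√14))) = -5576*(-I*√34/(102*(3 + I*√14))) = -(-164)*I*√34/(3*(3 + I*√14)) = 164*I*√34/(3*(3 + I*√14))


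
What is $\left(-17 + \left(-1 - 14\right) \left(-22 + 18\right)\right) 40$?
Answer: $1720$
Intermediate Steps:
$\left(-17 + \left(-1 - 14\right) \left(-22 + 18\right)\right) 40 = \left(-17 - -60\right) 40 = \left(-17 + 60\right) 40 = 43 \cdot 40 = 1720$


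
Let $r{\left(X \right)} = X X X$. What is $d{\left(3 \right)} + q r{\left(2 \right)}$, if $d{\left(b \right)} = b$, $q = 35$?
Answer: $283$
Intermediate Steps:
$r{\left(X \right)} = X^{3}$ ($r{\left(X \right)} = X X^{2} = X^{3}$)
$d{\left(3 \right)} + q r{\left(2 \right)} = 3 + 35 \cdot 2^{3} = 3 + 35 \cdot 8 = 3 + 280 = 283$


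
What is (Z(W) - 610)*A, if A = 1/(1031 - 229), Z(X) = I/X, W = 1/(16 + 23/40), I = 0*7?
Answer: -305/401 ≈ -0.76060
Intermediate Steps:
I = 0
W = 40/663 (W = 1/(16 + 23*(1/40)) = 1/(16 + 23/40) = 1/(663/40) = 40/663 ≈ 0.060332)
Z(X) = 0 (Z(X) = 0/X = 0)
A = 1/802 ≈ 0.0012469
(Z(W) - 610)*A = (0 - 610)*(1/802) = -610*1/802 = -305/401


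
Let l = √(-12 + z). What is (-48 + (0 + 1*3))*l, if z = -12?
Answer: -90*I*√6 ≈ -220.45*I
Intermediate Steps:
l = 2*I*√6 (l = √(-12 - 12) = √(-24) = 2*I*√6 ≈ 4.899*I)
(-48 + (0 + 1*3))*l = (-48 + (0 + 1*3))*(2*I*√6) = (-48 + (0 + 3))*(2*I*√6) = (-48 + 3)*(2*I*√6) = -90*I*√6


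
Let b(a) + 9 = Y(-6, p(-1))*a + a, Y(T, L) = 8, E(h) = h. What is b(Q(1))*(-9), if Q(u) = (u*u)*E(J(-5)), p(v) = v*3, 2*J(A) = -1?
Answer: 243/2 ≈ 121.50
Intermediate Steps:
J(A) = -1/2 (J(A) = (1/2)*(-1) = -1/2)
p(v) = 3*v
Q(u) = -u**2/2 (Q(u) = (u*u)*(-1/2) = u**2*(-1/2) = -u**2/2)
b(a) = -9 + 9*a (b(a) = -9 + (8*a + a) = -9 + 9*a)
b(Q(1))*(-9) = (-9 + 9*(-1/2*1**2))*(-9) = (-9 + 9*(-1/2*1))*(-9) = (-9 + 9*(-1/2))*(-9) = (-9 - 9/2)*(-9) = -27/2*(-9) = 243/2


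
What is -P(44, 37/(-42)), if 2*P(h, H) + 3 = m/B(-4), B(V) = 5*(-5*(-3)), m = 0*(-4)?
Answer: 3/2 ≈ 1.5000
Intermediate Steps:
m = 0
B(V) = 75 (B(V) = 5*15 = 75)
P(h, H) = -3/2 (P(h, H) = -3/2 + (0/75)/2 = -3/2 + (0*(1/75))/2 = -3/2 + (½)*0 = -3/2 + 0 = -3/2)
-P(44, 37/(-42)) = -1*(-3/2) = 3/2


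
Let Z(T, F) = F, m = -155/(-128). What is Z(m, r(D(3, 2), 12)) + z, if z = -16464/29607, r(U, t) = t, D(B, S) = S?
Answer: 112940/9869 ≈ 11.444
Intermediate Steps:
m = 155/128 (m = -155*(-1/128) = 155/128 ≈ 1.2109)
z = -5488/9869 (z = -16464*1/29607 = -5488/9869 ≈ -0.55608)
Z(m, r(D(3, 2), 12)) + z = 12 - 5488/9869 = 112940/9869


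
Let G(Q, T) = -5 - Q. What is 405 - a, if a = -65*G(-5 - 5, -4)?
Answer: 730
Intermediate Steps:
a = -325 (a = -65*(-5 - (-5 - 5)) = -65*(-5 - 1*(-10)) = -65*(-5 + 10) = -65*5 = -325)
405 - a = 405 - 1*(-325) = 405 + 325 = 730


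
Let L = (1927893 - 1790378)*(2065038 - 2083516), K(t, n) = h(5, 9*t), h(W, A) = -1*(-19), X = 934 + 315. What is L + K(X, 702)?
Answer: -2541002151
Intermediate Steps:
X = 1249
h(W, A) = 19
K(t, n) = 19
L = -2541002170 (L = 137515*(-18478) = -2541002170)
L + K(X, 702) = -2541002170 + 19 = -2541002151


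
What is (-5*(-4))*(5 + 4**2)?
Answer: 420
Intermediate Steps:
(-5*(-4))*(5 + 4**2) = 20*(5 + 16) = 20*21 = 420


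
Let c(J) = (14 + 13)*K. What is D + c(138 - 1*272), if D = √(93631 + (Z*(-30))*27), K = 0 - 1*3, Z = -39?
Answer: -81 + √125221 ≈ 272.87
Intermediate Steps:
K = -3 (K = 0 - 3 = -3)
D = √125221 (D = √(93631 - 39*(-30)*27) = √(93631 + 1170*27) = √(93631 + 31590) = √125221 ≈ 353.87)
c(J) = -81 (c(J) = (14 + 13)*(-3) = 27*(-3) = -81)
D + c(138 - 1*272) = √125221 - 81 = -81 + √125221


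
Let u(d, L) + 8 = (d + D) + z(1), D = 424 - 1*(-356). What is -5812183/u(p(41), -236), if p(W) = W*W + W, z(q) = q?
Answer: -5812183/2495 ≈ -2329.5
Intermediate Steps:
D = 780 (D = 424 + 356 = 780)
p(W) = W + W**2 (p(W) = W**2 + W = W + W**2)
u(d, L) = 773 + d (u(d, L) = -8 + ((d + 780) + 1) = -8 + ((780 + d) + 1) = -8 + (781 + d) = 773 + d)
-5812183/u(p(41), -236) = -5812183/(773 + 41*(1 + 41)) = -5812183/(773 + 41*42) = -5812183/(773 + 1722) = -5812183/2495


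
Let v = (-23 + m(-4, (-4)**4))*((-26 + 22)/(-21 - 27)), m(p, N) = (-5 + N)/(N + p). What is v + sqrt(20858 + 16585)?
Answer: -5545/3024 + sqrt(37443) ≈ 191.67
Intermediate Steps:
m(p, N) = (-5 + N)/(N + p)
v = -5545/3024 (v = (-23 + (-5 + (-4)**4)/((-4)**4 - 4))*((-26 + 22)/(-21 - 27)) = (-23 + (-5 + 256)/(256 - 4))*(-4/(-48)) = (-23 + 251/252)*(-4*(-1/48)) = (-23 + (1/252)*251)*(1/12) = (-23 + 251/252)*(1/12) = -5545/252*1/12 = -5545/3024 ≈ -1.8337)
v + sqrt(20858 + 16585) = -5545/3024 + sqrt(20858 + 16585) = -5545/3024 + sqrt(37443)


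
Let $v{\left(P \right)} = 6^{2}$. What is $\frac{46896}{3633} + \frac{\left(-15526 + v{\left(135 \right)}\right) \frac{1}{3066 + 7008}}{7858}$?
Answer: $\frac{618716842277}{47932283406} \approx 12.908$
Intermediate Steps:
$v{\left(P \right)} = 36$
$\frac{46896}{3633} + \frac{\left(-15526 + v{\left(135 \right)}\right) \frac{1}{3066 + 7008}}{7858} = \frac{46896}{3633} + \frac{\left(-15526 + 36\right) \frac{1}{3066 + 7008}}{7858} = 46896 \cdot \frac{1}{3633} + - \frac{15490}{10074} \cdot \frac{1}{7858} = \frac{15632}{1211} + \left(-15490\right) \frac{1}{10074} \cdot \frac{1}{7858} = \frac{15632}{1211} - \frac{7745}{39580746} = \frac{618716842277}{47932283406}$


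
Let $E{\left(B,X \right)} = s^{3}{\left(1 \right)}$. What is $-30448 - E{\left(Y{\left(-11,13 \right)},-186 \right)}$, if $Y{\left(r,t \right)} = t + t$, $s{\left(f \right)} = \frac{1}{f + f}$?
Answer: $- \frac{243585}{8} \approx -30448.0$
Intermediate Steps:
$s{\left(f \right)} = \frac{1}{2 f}$
$Y{\left(r,t \right)} = 2 t$
$E{\left(B,X \right)} = \frac{1}{8}$ ($E{\left(B,X \right)} = \left(\frac{1}{2 \cdot 1}\right)^{3} = \left(\frac{1}{2} \cdot 1\right)^{3} = \left(\frac{1}{2}\right)^{3} = \frac{1}{8}$)
$-30448 - E{\left(Y{\left(-11,13 \right)},-186 \right)} = -30448 - \frac{1}{8} = - \frac{243585}{8}$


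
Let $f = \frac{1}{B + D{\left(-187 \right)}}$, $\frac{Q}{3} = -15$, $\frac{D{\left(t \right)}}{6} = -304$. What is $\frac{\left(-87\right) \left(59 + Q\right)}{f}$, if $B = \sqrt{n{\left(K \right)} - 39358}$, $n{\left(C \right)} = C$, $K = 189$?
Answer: $2221632 - 1218 i \sqrt{39169} \approx 2.2216 \cdot 10^{6} - 2.4106 \cdot 10^{5} i$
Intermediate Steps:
$D{\left(t \right)} = -1824$ ($D{\left(t \right)} = 6 \left(-304\right) = -1824$)
$B = i \sqrt{39169}$ ($B = \sqrt{189 - 39358} = \sqrt{-39169} = i \sqrt{39169} \approx 197.91 i$)
$Q = -45$ ($Q = 3 \left(-15\right) = -45$)
$f = \frac{1}{-1824 + i \sqrt{39169}}$ ($f = \frac{1}{i \sqrt{39169} - 1824} = \frac{1}{-1824 + i \sqrt{39169}} \approx -0.00054187 - 5.8795 \cdot 10^{-5} i$)
$\frac{\left(-87\right) \left(59 + Q\right)}{f} = \frac{\left(-87\right) \left(59 - 45\right)}{- \frac{1824}{3366145} - \frac{i \sqrt{39169}}{3366145}} = \frac{\left(-87\right) 14}{- \frac{1824}{3366145} - \frac{i \sqrt{39169}}{3366145}} = - \frac{1218}{- \frac{1824}{3366145} - \frac{i \sqrt{39169}}{3366145}}$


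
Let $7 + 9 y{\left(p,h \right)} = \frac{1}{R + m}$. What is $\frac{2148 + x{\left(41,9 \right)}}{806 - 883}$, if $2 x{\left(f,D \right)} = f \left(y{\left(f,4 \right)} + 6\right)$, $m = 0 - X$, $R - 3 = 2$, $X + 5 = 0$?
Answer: $- \frac{19331}{660} \approx -29.289$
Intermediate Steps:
$X = -5$ ($X = -5 + 0 = -5$)
$R = 5$ ($R = 3 + 2 = 5$)
$m = 5$ ($m = 0 - -5 = 0 + 5 = 5$)
$y{\left(p,h \right)} = - \frac{23}{30}$ ($y{\left(p,h \right)} = - \frac{7}{9} + \frac{1}{9 \left(5 + 5\right)} = - \frac{7}{9} + \frac{1}{9 \cdot 10} = - \frac{7}{9} + \frac{1}{9} \cdot \frac{1}{10} = - \frac{7}{9} + \frac{1}{90} = - \frac{23}{30}$)
$x{\left(f,D \right)} = \frac{157 f}{60}$ ($x{\left(f,D \right)} = \frac{f \left(- \frac{23}{30} + 6\right)}{2} = \frac{f \frac{157}{30}}{2} = \frac{\frac{157}{30} f}{2} = \frac{157 f}{60}$)
$\frac{2148 + x{\left(41,9 \right)}}{806 - 883} = \frac{2148 + \frac{157}{60} \cdot 41}{806 - 883} = \frac{2148 + \frac{6437}{60}}{-77} = \frac{135317}{60} \left(- \frac{1}{77}\right) = - \frac{19331}{660}$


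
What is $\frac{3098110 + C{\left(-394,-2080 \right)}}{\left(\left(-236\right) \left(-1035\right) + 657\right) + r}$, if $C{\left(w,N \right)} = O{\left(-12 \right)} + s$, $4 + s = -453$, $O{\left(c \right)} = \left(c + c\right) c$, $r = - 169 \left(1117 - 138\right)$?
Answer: $\frac{3097941}{79466} \approx 38.984$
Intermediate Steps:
$r = -165451$ ($r = \left(-169\right) 979 = -165451$)
$O{\left(c \right)} = 2 c^{2}$ ($O{\left(c \right)} = 2 c c = 2 c^{2}$)
$s = -457$ ($s = -4 - 453 = -457$)
$C{\left(w,N \right)} = -169$ ($C{\left(w,N \right)} = 2 \left(-12\right)^{2} - 457 = 2 \cdot 144 - 457 = 288 - 457 = -169$)
$\frac{3098110 + C{\left(-394,-2080 \right)}}{\left(\left(-236\right) \left(-1035\right) + 657\right) + r} = \frac{3098110 - 169}{\left(\left(-236\right) \left(-1035\right) + 657\right) - 165451} = \frac{3097941}{\left(244260 + 657\right) - 165451} = \frac{3097941}{244917 - 165451} = \frac{3097941}{79466}$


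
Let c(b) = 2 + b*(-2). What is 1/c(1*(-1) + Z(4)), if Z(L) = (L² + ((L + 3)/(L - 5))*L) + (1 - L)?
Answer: 1/34 ≈ 0.029412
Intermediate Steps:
Z(L) = 1 + L² - L + L*(3 + L)/(-5 + L) (Z(L) = (L² + ((3 + L)/(-5 + L))*L) + (1 - L) = (L² + L*(3 + L)/(-5 + L)) + (1 - L) = 1 + L² - L + L*(3 + L)/(-5 + L))
c(b) = 2 - 2*b
1/c(1*(-1) + Z(4)) = 1/(2 - 2*(1*(-1) + (-5 + 4³ - 5*4² + 9*4)/(-5 + 4))) = 1/(2 - 2*(-1 + (-5 + 64 - 5*16 + 36)/(-1))) = 1/(2 - 2*(-1 - (-5 + 64 - 80 + 36))) = 1/(2 - 2*(-1 - 1*15)) = 1/(2 - 2*(-1 - 15)) = 1/(2 - 2*(-16)) = 1/(2 + 32) = 1/34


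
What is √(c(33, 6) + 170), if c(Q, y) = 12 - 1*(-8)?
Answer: √190 ≈ 13.784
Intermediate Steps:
c(Q, y) = 20 (c(Q, y) = 12 + 8 = 20)
√(c(33, 6) + 170) = √(20 + 170) = √190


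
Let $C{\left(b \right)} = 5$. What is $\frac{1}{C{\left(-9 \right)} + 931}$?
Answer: $\frac{1}{936} \approx 0.0010684$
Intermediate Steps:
$\frac{1}{C{\left(-9 \right)} + 931} = \frac{1}{5 + 931} = \frac{1}{936}$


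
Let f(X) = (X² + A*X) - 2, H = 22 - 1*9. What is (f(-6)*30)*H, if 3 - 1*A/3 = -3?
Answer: -28860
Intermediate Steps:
A = 18 (A = 9 - 3*(-3) = 9 + 9 = 18)
H = 13 (H = 22 - 9 = 13)
f(X) = -2 + X² + 18*X (f(X) = (X² + 18*X) - 2 = -2 + X² + 18*X)
(f(-6)*30)*H = ((-2 + (-6)² + 18*(-6))*30)*13 = ((-2 + 36 - 108)*30)*13 = -74*30*13 = -2220*13 = -28860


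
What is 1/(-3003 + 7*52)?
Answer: -1/2639 ≈ -0.00037893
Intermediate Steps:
1/(-3003 + 7*52) = 1/(-3003 + 364) = 1/(-2639) = -1/2639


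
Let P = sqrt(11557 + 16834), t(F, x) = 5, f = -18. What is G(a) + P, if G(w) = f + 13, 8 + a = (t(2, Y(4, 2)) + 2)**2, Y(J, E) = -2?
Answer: -5 + sqrt(28391) ≈ 163.50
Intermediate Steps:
a = 41 (a = -8 + (5 + 2)**2 = -8 + 7**2 = -8 + 49 = 41)
G(w) = -5 (G(w) = -18 + 13 = -5)
P = sqrt(28391) ≈ 168.50
G(a) + P = -5 + sqrt(28391)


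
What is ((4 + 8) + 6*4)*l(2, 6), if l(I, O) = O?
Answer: 216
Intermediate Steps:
((4 + 8) + 6*4)*l(2, 6) = ((4 + 8) + 6*4)*6 = (12 + 24)*6 = 36*6 = 216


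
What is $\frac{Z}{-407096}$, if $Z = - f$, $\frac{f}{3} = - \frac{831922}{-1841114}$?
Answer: $\frac{1247883}{374755072472} \approx 3.3299 \cdot 10^{-6}$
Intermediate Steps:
$f = \frac{1247883}{920557}$ ($f = 3 \left(- \frac{831922}{-1841114}\right) = 3 \left(\left(-831922\right) \left(- \frac{1}{1841114}\right)\right) = 3 \cdot \frac{415961}{920557} = \frac{1247883}{920557} \approx 1.3556$)
$Z = - \frac{1247883}{920557}$ ($Z = \left(-1\right) \frac{1247883}{920557} = - \frac{1247883}{920557} \approx -1.3556$)
$\frac{Z}{-407096} = - \frac{1247883}{920557 \left(-407096\right)} = \left(- \frac{1247883}{920557}\right) \left(- \frac{1}{407096}\right) = \frac{1247883}{374755072472}$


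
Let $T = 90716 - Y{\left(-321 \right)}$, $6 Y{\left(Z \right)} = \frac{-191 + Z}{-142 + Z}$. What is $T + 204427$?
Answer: $\frac{409953371}{1389} \approx 2.9514 \cdot 10^{5}$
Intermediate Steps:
$Y{\left(Z \right)} = \frac{-191 + Z}{6 \left(-142 + Z\right)}$ ($Y{\left(Z \right)} = \frac{\left(-191 + Z\right) \frac{1}{-142 + Z}}{6} = \frac{\frac{1}{-142 + Z} \left(-191 + Z\right)}{6} = \frac{-191 + Z}{6 \left(-142 + Z\right)}$)
$T = \frac{126004268}{1389}$ ($T = 90716 - \frac{-191 - 321}{6 \left(-142 - 321\right)} = 90716 - \frac{1}{6} \frac{1}{-463} \left(-512\right) = 90716 - \frac{1}{6} \left(- \frac{1}{463}\right) \left(-512\right) = 90716 - \frac{256}{1389} = \frac{126004268}{1389} \approx 90716.0$)
$T + 204427 = \frac{126004268}{1389} + 204427 = \frac{409953371}{1389}$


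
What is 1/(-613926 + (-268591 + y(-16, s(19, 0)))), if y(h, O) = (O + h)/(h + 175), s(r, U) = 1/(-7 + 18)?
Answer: -1749/1543522408 ≈ -1.1331e-6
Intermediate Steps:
s(r, U) = 1/11
y(h, O) = (O + h)/(175 + h)
1/(-613926 + (-268591 + y(-16, s(19, 0)))) = 1/(-613926 + (-268591 + (1/11 - 16)/(175 - 16))) = 1/(-613926 + (-268591 - 175/11/159)) = 1/(-613926 + (-268591 + (1/159)*(-175/11))) = 1/(-613926 + (-268591 - 175/1749)) = 1/(-613926 - 469765834/1749) = 1/(-1543522408/1749) = -1749/1543522408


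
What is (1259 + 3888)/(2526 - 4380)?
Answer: -5147/1854 ≈ -2.7762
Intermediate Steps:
(1259 + 3888)/(2526 - 4380) = 5147/(-1854) = 5147*(-1/1854) = -5147/1854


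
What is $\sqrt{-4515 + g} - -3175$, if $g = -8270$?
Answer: $3175 + i \sqrt{12785} \approx 3175.0 + 113.07 i$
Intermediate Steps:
$\sqrt{-4515 + g} - -3175 = \sqrt{-4515 - 8270} - -3175 = \sqrt{-12785} + 3175 = i \sqrt{12785} + 3175 = 3175 + i \sqrt{12785}$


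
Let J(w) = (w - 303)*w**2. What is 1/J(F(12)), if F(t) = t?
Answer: -1/41904 ≈ -2.3864e-5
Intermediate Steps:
J(w) = w**2*(-303 + w) (J(w) = (-303 + w)*w**2 = w**2*(-303 + w))
1/J(F(12)) = 1/(12**2*(-303 + 12)) = 1/(144*(-291)) = 1/(-41904) = -1/41904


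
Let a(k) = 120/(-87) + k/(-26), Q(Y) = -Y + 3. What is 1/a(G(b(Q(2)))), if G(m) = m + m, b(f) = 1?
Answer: -377/549 ≈ -0.68670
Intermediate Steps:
Q(Y) = 3 - Y
G(m) = 2*m
a(k) = -40/29 - k/26 (a(k) = 120*(-1/87) + k*(-1/26) = -40/29 - k/26)
1/a(G(b(Q(2)))) = 1/(-40/29 - 1/13) = 1/(-549/377) = -377/549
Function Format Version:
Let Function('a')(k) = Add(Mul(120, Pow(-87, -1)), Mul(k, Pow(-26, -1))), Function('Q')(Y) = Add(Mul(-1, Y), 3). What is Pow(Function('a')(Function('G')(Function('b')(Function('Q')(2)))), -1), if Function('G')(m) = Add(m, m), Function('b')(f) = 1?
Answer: Rational(-377, 549) ≈ -0.68670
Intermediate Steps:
Function('Q')(Y) = Add(3, Mul(-1, Y))
Function('G')(m) = Mul(2, m)
Function('a')(k) = Add(Rational(-40, 29), Mul(Rational(-1, 26), k)) (Function('a')(k) = Add(Mul(120, Rational(-1, 87)), Mul(k, Rational(-1, 26))) = Add(Rational(-40, 29), Mul(Rational(-1, 26), k)))
Pow(Function('a')(Function('G')(Function('b')(Function('Q')(2)))), -1) = Pow(Add(Rational(-40, 29), Mul(Rational(-1, 26), Mul(2, 1))), -1) = Pow(Add(Rational(-40, 29), Mul(Rational(-1, 26), 2)), -1) = Pow(Add(Rational(-40, 29), Rational(-1, 13)), -1) = Pow(Rational(-549, 377), -1) = Rational(-377, 549)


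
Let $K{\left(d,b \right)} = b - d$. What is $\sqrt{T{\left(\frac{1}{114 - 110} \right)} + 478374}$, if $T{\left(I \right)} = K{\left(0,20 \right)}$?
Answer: $\sqrt{478394} \approx 691.66$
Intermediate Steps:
$T{\left(I \right)} = 20$ ($T{\left(I \right)} = 20 - 0 = 20 + 0 = 20$)
$\sqrt{T{\left(\frac{1}{114 - 110} \right)} + 478374} = \sqrt{20 + 478374} = \sqrt{478394}$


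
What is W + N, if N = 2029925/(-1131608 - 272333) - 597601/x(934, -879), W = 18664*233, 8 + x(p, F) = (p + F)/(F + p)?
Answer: 6225189693430/1403941 ≈ 4.4341e+6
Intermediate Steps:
x(p, F) = -7 (x(p, F) = -8 + (p + F)/(F + p) = -8 + (F + p)/(F + p) = -8 + 1 = -7)
W = 4348712
N = 119854619438/1403941 (N = 2029925/(-1131608 - 272333) - 597601/(-7) = 2029925/(-1403941) - 597601*(-⅐) = 2029925*(-1/1403941) + 597601/7 = -2029925/1403941 + 597601/7 = 119854619438/1403941 ≈ 85370.)
W + N = 4348712 + 119854619438/1403941 = 6225189693430/1403941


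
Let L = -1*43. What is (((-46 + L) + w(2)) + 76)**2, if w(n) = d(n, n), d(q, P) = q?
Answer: 121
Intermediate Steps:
w(n) = n
L = -43
(((-46 + L) + w(2)) + 76)**2 = (((-46 - 43) + 2) + 76)**2 = ((-89 + 2) + 76)**2 = (-87 + 76)**2 = (-11)**2 = 121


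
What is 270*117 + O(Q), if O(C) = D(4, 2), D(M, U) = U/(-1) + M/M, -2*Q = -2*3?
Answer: 31589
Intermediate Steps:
Q = 3 (Q = -(-1)*3 = -½*(-6) = 3)
D(M, U) = 1 - U (D(M, U) = U*(-1) + 1 = -U + 1 = 1 - U)
O(C) = -1 (O(C) = 1 - 1*2 = 1 - 2 = -1)
270*117 + O(Q) = 270*117 - 1 = 31590 - 1 = 31589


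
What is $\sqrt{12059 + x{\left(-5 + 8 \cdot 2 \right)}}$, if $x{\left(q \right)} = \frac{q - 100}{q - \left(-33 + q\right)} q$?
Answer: $\frac{2 \sqrt{27066}}{3} \approx 109.68$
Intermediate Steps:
$x{\left(q \right)} = q \left(- \frac{100}{33} + \frac{q}{33}\right)$ ($x{\left(q \right)} = \frac{-100 + q}{33} q = \left(-100 + q\right) \frac{1}{33} q = \left(- \frac{100}{33} + \frac{q}{33}\right) q = q \left(- \frac{100}{33} + \frac{q}{33}\right)$)
$\sqrt{12059 + x{\left(-5 + 8 \cdot 2 \right)}} = \sqrt{12059 + \frac{\left(-5 + 8 \cdot 2\right) \left(-100 + \left(-5 + 8 \cdot 2\right)\right)}{33}} = \sqrt{12059 + \frac{\left(-5 + 16\right) \left(-100 + \left(-5 + 16\right)\right)}{33}} = \sqrt{12059 + \frac{1}{33} \cdot 11 \left(-100 + 11\right)} = \sqrt{12059 + \frac{1}{33} \cdot 11 \left(-89\right)} = \sqrt{12059 - \frac{89}{3}} = \sqrt{\frac{36088}{3}} = \frac{2 \sqrt{27066}}{3}$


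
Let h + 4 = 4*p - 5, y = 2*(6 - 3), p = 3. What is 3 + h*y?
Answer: 21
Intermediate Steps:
y = 6 (y = 2*3 = 6)
h = 3 (h = -4 + (4*3 - 5) = -4 + (12 - 5) = -4 + 7 = 3)
3 + h*y = 3 + 3*6 = 3 + 18 = 21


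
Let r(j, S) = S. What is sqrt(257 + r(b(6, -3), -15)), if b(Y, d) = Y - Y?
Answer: 11*sqrt(2) ≈ 15.556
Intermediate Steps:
b(Y, d) = 0
sqrt(257 + r(b(6, -3), -15)) = sqrt(257 - 15) = sqrt(242) = 11*sqrt(2)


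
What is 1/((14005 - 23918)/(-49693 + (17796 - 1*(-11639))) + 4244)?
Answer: 20258/85984865 ≈ 0.00023560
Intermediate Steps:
1/((14005 - 23918)/(-49693 + (17796 - 1*(-11639))) + 4244) = 1/(-9913/(-49693 + (17796 + 11639)) + 4244) = 1/(-9913/(-49693 + 29435) + 4244) = 1/(-9913/(-20258) + 4244) = 1/(-9913*(-1/20258) + 4244) = 1/(9913/20258 + 4244) = 1/(85984865/20258) = 20258/85984865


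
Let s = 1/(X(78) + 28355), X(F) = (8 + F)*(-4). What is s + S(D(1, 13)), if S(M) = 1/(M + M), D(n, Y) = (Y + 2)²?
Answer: 9487/4201650 ≈ 0.0022579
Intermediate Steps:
D(n, Y) = (2 + Y)²
S(M) = 1/(2*M)
X(F) = -32 - 4*F
s = 1/28011 (s = 1/((-32 - 4*78) + 28355) = 1/((-32 - 312) + 28355) = 1/(-344 + 28355) = 1/28011 ≈ 3.5700e-5)
s + S(D(1, 13)) = 1/28011 + 1/(2*((2 + 13)²)) = 1/28011 + 1/(2*(15²)) = 1/28011 + (½)/225 = 1/28011 + (½)*(1/225) = 1/28011 + 1/450 = 9487/4201650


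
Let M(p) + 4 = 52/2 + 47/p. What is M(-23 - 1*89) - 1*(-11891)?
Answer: 1334209/112 ≈ 11913.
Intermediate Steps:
M(p) = 22 + 47/p (M(p) = -4 + (52/2 + 47/p) = -4 + (52*(½) + 47/p) = -4 + (26 + 47/p) = 22 + 47/p)
M(-23 - 1*89) - 1*(-11891) = (22 + 47/(-23 - 1*89)) - 1*(-11891) = (22 + 47/(-23 - 89)) + 11891 = (22 + 47/(-112)) + 11891 = (22 + 47*(-1/112)) + 11891 = (22 - 47/112) + 11891 = 2417/112 + 11891 = 1334209/112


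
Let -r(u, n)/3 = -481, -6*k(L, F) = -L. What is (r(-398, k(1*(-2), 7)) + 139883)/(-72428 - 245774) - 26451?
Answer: -4208451214/159101 ≈ -26451.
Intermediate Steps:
k(L, F) = L/6 (k(L, F) = -(-1)*L/6 = L/6)
r(u, n) = 1443 (r(u, n) = -3*(-481) = 1443)
(r(-398, k(1*(-2), 7)) + 139883)/(-72428 - 245774) - 26451 = (1443 + 139883)/(-72428 - 245774) - 26451 = 141326/(-318202) - 26451 = 141326*(-1/318202) - 26451 = -70663/159101 - 26451 = -4208451214/159101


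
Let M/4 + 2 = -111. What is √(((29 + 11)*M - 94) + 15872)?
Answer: I*√2302 ≈ 47.979*I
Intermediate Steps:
M = -452 (M = -8 + 4*(-111) = -8 - 444 = -452)
√(((29 + 11)*M - 94) + 15872) = √(((29 + 11)*(-452) - 94) + 15872) = √((40*(-452) - 94) + 15872) = √((-18080 - 94) + 15872) = √(-18174 + 15872) = √(-2302) = I*√2302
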